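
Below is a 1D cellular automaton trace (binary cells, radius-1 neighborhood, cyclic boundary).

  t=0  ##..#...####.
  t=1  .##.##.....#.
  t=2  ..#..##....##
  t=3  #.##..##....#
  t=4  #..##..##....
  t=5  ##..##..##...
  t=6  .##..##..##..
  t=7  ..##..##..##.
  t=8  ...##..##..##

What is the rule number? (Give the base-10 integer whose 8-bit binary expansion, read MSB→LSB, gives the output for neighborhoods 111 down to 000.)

  ###|.  b7=0 t=0,i=9
  ##.|#  b6=1 t=0,i=1
  #.#|.  b5=0 t=0,i=12
  #..|#  b4=1 t=0,i=2
  .##|.  b3=0 t=0,i=0
  .#.|#  b2=1 t=0,i=4
  ..#|.  b1=0 t=0,i=3
  ...|.  b0=0 t=0,i=6
  bits 01010100 = 84

84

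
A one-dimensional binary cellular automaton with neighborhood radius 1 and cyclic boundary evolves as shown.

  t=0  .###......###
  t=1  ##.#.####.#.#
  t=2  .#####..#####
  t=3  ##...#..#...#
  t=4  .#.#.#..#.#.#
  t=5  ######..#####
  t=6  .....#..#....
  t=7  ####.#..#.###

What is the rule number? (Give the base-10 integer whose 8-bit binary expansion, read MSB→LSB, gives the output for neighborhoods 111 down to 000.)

109

  [7] ### => .  t=0,i=2
  [6] ##. => #  t=0,i=3
  [5] #.# => #  t=0,i=0
  [4] #.. => .  t=0,i=4
  [3] .## => #  t=0,i=1
  [2] .#. => #  t=1,i=3
  [1] ..# => .  t=0,i=9
  [0] ... => #  t=0,i=5
  bits 01101101 = 109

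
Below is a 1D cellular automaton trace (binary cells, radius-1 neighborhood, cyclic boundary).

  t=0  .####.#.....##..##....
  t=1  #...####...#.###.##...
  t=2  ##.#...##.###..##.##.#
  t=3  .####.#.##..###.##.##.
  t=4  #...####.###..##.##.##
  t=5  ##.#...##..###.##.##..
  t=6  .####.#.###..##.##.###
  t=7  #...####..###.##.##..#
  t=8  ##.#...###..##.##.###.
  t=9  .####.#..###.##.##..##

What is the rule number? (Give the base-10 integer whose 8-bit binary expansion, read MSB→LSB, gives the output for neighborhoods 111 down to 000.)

118

  ### -> .   bit 7 = 0  t=0,i=2
  ##. -> #   bit 6 = 1  t=0,i=4
  #.# -> #   bit 5 = 1  t=0,i=5
  #.. -> #   bit 4 = 1  t=0,i=7
  .## -> .   bit 3 = 0  t=0,i=1
  .#. -> #   bit 2 = 1  t=0,i=6
  ..# -> #   bit 1 = 1  t=0,i=0
  ... -> .   bit 0 = 0  t=0,i=8
  bits 01110110 = 118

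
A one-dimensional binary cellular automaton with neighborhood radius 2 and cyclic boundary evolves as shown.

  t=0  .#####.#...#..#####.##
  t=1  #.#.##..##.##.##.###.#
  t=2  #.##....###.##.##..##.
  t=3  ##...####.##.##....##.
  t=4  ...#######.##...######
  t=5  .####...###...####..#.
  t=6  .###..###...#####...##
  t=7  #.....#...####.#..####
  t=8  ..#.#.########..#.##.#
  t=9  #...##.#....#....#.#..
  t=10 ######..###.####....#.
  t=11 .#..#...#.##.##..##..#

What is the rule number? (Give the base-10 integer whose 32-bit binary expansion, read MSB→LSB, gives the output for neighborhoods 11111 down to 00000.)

  #####|.  b31=0 t=0,i=3
  ####.|#  b30=1 t=0,i=4
  ###.#|#  b29=1 t=0,i=5
  ###..|.  b28=0 t=4,i=21
  ##.##|#  b27=1 t=0,i=0
  ##.#.|.  b26=0 t=0,i=6
  ##..#|.  b25=0 t=1,i=6
  ##...|.  b24=0 t=2,i=4
  #.###|.  b23=0 t=0,i=1
  #.##.|.  b22=0 t=0,i=20
  #.#.#|#  b21=1 t=1,i=2
  #.#..|.  b20=0 t=0,i=7
  #..##|.  b19=0 t=0,i=13
  #..#.|.  b18=0 t=5,i=19
  #...#|#  b17=1 t=0,i=9
  #....|#  b16=1 t=2,i=5
  .####|#  b15=1 t=0,i=2
  .###.|.  b14=0 t=1,i=18
  .##.#|#  b13=1 t=0,i=21
  .##..|.  b12=0 t=1,i=5
  .#.##|#  b11=1 t=1,i=3
  .#.#.|.  b10=0 t=8,i=3
  .#..#|#  b9=1 t=0,i=12
  .#...|#  b8=1 t=0,i=8
  ..###|#  b7=1 t=0,i=14
  ..##.|#  b6=1 t=1,i=8
  ..#.#|.  b5=0 t=8,i=2
  ..#..|#  b4=1 t=0,i=11
  ...##|#  b3=1 t=2,i=7
  ...#.|.  b2=0 t=0,i=10
  ....#|#  b1=1 t=2,i=6
  .....|.  b0=0 t=7,i=3
  bits 01101000001000111010101111011010 = 1747168218

1747168218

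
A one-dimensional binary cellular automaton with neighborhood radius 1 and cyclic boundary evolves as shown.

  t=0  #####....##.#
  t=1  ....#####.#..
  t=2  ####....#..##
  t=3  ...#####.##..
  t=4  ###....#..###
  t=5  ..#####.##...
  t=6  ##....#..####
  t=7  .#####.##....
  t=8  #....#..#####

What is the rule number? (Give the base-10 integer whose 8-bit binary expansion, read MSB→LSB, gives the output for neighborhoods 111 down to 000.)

83

  [7] ### => .  t=0,i=0
  [6] ##. => #  t=0,i=4
  [5] #.# => .  t=0,i=11
  [4] #.. => #  t=0,i=5
  [3] .## => .  t=0,i=9
  [2] .#. => .  t=1,i=10
  [1] ..# => #  t=0,i=8
  [0] ... => #  t=0,i=6
  bits 01010011 = 83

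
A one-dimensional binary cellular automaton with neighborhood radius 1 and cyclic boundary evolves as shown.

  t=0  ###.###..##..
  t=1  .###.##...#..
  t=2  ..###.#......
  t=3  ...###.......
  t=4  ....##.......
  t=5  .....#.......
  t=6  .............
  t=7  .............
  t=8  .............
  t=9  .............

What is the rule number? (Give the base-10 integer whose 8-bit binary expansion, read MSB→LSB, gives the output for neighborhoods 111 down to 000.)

224

  nb ###: next=#  (t=0,i=1, bit7=1)
  nb ##.: next=#  (t=0,i=2, bit6=1)
  nb #.#: next=#  (t=0,i=3, bit5=1)
  nb #..: next=.  (t=0,i=7, bit4=0)
  nb .##: next=.  (t=0,i=0, bit3=0)
  nb .#.: next=.  (t=1,i=10, bit2=0)
  nb ..#: next=.  (t=0,i=8, bit1=0)
  nb ...: next=.  (t=1,i=8, bit0=0)
  bits 11100000 = 224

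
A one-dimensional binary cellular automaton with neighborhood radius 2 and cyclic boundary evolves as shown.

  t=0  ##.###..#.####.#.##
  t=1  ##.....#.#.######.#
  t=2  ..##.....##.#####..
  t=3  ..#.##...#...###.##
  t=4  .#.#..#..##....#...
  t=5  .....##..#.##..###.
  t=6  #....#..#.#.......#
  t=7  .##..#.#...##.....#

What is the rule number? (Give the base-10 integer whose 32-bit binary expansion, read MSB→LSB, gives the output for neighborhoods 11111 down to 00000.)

  [31] ##### => #  t=1,i=13
  [30] ####. => #  t=0,i=0
  [29] ###.# => #  t=0,i=1
  [28] ###.. => .  t=0,i=5
  [27] ##.## => .  t=0,i=2
  [26] ##.#. => #  t=0,i=14
  [25] ##..# => .  t=0,i=6
  [24] ##... => #  t=1,i=2
  [23] #.### => .  t=0,i=3
  [22] #.##. => .  t=3,i=4
  [21] #.#.# => #  t=0,i=15
  [20] #.#.. => .  t=4,i=3
  [19] #..## => .  t=4,i=8
  [18] #..#. => #  t=0,i=7
  [17] #...# => .  t=3,i=7
  [16] #.... => #  t=1,i=3
  [15] .#### => #  t=0,i=11
  [14] .###. => .  t=0,i=4
  [13] .##.# => .  t=2,i=10
  [12] .##.. => .  t=2,i=3
  [11] .#.## => #  t=0,i=9
  [10] .#.#. => .  t=1,i=8
  [9] .#..# => .  t=4,i=4
  [8] .#... => #  t=3,i=10
  [7] ..### => .  t=3,i=13
  [6] ..##. => #  t=2,i=2
  [5] ..#.# => .  t=0,i=8
  [4] ..#.. => #  t=3,i=9
  [3] ...## => .  t=2,i=1
  [2] ...#. => .  t=1,i=6
  [1] ....# => .  t=1,i=5
  [0] ..... => .  t=1,i=4
  bits 11100101001001011000100101010000 = 3844442448

3844442448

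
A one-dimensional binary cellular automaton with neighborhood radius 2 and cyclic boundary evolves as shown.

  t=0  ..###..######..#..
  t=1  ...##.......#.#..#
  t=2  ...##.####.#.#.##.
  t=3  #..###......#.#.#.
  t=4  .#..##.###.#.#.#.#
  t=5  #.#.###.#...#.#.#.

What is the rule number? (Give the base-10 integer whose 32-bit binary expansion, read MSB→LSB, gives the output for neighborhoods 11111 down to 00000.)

  [31] ##### => .  t=0,i=9
  [30] ####. => .  t=0,i=11
  [29] ###.# => .  t=2,i=9
  [28] ###.. => #  t=0,i=4
  [27] ##.## => #  t=2,i=5
  [26] ##.#. => .  t=2,i=10
  [25] ##..# => .  t=0,i=5
  [24] ##... => .  t=1,i=5
  [23] #.### => .  t=2,i=6
  [22] #.##. => .  t=2,i=15
  [21] #.#.# => .  t=2,i=11
  [20] #.#.. => .  t=1,i=14
  [19] #..## => .  t=0,i=6
  [18] #..#. => #  t=0,i=14
  [17] #...# => .  t=1,i=1
  [16] #.... => #  t=0,i=17
  [15] .#### => .  t=0,i=8
  [14] .###. => #  t=0,i=3
  [13] .##.# => #  t=2,i=4
  [12] .##.. => #  t=1,i=4
  [11] .#.## => #  t=2,i=14
  [10] .#.#. => #  t=1,i=13
  [9] .#..# => #  t=1,i=15
  [8] .#... => .  t=0,i=16
  [7] ..### => .  t=0,i=2
  [6] ..##. => #  t=1,i=3
  [5] ..#.# => .  t=1,i=12
  [4] ..#.. => .  t=0,i=15
  [3] ...## => .  t=0,i=1
  [2] ...#. => #  t=1,i=11
  [1] ....# => .  t=0,i=0
  [0] ..... => #  t=1,i=7
  bits 00011000000001010111111001000101 = 403013189

403013189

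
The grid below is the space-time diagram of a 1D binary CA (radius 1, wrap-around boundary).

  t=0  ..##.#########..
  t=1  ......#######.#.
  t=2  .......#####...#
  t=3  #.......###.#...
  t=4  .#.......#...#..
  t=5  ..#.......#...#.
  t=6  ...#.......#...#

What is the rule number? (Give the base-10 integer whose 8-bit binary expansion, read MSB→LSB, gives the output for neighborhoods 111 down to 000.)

  ###|#  b7=1 t=0,i=6
  ##.|.  b6=0 t=0,i=3
  #.#|.  b5=0 t=0,i=4
  #..|#  b4=1 t=0,i=14
  .##|.  b3=0 t=0,i=2
  .#.|.  b2=0 t=1,i=14
  ..#|.  b1=0 t=0,i=1
  ...|.  b0=0 t=0,i=0
  bits 10010000 = 144

144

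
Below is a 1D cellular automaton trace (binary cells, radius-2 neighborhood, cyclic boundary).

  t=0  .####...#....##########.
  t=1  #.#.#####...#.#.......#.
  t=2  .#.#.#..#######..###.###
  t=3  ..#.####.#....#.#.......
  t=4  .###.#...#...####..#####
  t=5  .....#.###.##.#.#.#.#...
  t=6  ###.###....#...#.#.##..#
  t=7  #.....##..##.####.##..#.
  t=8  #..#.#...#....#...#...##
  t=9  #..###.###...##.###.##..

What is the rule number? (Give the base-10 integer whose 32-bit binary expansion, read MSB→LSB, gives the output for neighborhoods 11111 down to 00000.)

291147325

  [31] ##### => .  t=0,i=15
  [30] ####. => .  t=0,i=3
  [29] ###.# => .  t=2,i=19
  [28] ###.. => #  t=0,i=4
  [27] ##.## => .  t=2,i=20
  [26] ##.#. => .  t=2,i=0
  [25] ##..# => .  t=0,i=23
  [24] ##... => #  t=0,i=5
  [23] #.### => .  t=1,i=4
  [22] #.##. => #  t=5,i=11
  [21] #.#.# => .  t=1,i=0
  [20] #.#.. => #  t=1,i=14
  [19] #..## => #  t=0,i=0
  [18] #..#. => .  t=7,i=21
  [17] #...# => #  t=0,i=6
  [16] #.... => .  t=0,i=10
  [15] .#### => #  t=0,i=2
  [14] .###. => .  t=2,i=18
  [13] .##.# => .  t=5,i=12
  [12] .##.. => .  t=6,i=20
  [11] .#.## => #  t=1,i=3
  [10] .#.#. => #  t=1,i=1
  [9] .#..# => #  t=2,i=6
  [8] .#... => .  t=0,i=9
  [7] ..### => .  t=0,i=1
  [6] ..##. => .  t=7,i=6
  [5] ..#.# => #  t=1,i=12
  [4] ..#.. => #  t=0,i=8
  [3] ...## => #  t=0,i=12
  [2] ...#. => #  t=0,i=7
  [1] ....# => .  t=0,i=11
  [0] ..... => #  t=1,i=17
  bits 00010001010110101000111000111101 = 291147325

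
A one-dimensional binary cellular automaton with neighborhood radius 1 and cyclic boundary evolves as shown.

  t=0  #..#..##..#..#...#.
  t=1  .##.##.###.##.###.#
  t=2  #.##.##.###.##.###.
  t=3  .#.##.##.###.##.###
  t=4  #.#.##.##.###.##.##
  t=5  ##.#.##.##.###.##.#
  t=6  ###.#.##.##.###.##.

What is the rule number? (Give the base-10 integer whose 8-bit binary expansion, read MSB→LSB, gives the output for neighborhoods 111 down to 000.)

243

  nb ###: next=#  (t=1,i=8, bit7=1)
  nb ##.: next=#  (t=0,i=7, bit6=1)
  nb #.#: next=#  (t=0,i=18, bit5=1)
  nb #..: next=#  (t=0,i=1, bit4=1)
  nb .##: next=.  (t=0,i=6, bit3=0)
  nb .#.: next=.  (t=0,i=0, bit2=0)
  nb ..#: next=#  (t=0,i=2, bit1=1)
  nb ...: next=#  (t=0,i=15, bit0=1)
  bits 11110011 = 243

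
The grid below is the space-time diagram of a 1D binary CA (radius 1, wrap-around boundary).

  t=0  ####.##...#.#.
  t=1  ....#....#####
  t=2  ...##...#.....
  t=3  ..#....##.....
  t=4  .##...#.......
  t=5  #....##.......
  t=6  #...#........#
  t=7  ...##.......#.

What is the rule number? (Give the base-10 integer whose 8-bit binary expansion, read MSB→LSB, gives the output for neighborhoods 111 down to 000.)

38

  [7] ### => .  t=0,i=1
  [6] ##. => .  t=0,i=3
  [5] #.# => #  t=0,i=4
  [4] #.. => .  t=0,i=7
  [3] .## => .  t=0,i=0
  [2] .#. => #  t=0,i=10
  [1] ..# => #  t=0,i=9
  [0] ... => .  t=0,i=8
  bits 00100110 = 38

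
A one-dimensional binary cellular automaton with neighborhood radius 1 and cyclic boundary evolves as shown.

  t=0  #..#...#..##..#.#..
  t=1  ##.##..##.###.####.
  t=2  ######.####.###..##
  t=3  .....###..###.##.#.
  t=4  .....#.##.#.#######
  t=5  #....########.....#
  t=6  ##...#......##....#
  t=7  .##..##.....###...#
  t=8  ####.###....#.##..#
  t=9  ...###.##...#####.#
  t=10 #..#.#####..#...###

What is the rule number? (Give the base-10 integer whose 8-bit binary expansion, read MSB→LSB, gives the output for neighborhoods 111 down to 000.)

124

  nb ###: next=.  (t=1,i=11, bit7=0)
  nb ##.: next=#  (t=0,i=11, bit6=1)
  nb #.#: next=#  (t=0,i=15, bit5=1)
  nb #..: next=#  (t=0,i=1, bit4=1)
  nb .##: next=#  (t=0,i=10, bit3=1)
  nb .#.: next=#  (t=0,i=0, bit2=1)
  nb ..#: next=.  (t=0,i=2, bit1=0)
  nb ...: next=.  (t=0,i=5, bit0=0)
  bits 01111100 = 124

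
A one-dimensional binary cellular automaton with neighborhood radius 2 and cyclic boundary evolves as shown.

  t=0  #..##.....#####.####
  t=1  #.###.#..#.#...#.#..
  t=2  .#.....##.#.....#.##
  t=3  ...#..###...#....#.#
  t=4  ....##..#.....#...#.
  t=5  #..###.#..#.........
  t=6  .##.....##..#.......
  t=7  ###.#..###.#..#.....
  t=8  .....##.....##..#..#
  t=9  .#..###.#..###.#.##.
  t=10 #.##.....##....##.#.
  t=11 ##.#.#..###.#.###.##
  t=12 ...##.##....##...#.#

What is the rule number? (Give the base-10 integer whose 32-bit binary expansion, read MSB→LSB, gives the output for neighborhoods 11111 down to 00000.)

  nb #####: next=.  (t=0,i=12, bit31=0)
  nb ####.: next=.  (t=0,i=13, bit30=0)
  nb ###.#: next=.  (t=0,i=14, bit29=0)
  nb ###..: next=#  (t=0,i=0, bit28=1)
  nb ##.##: next=#  (t=0,i=15, bit27=1)
  nb ##.#.: next=.  (t=1,i=5, bit26=0)
  nb ##..#: next=.  (t=0,i=1, bit25=0)
  nb ##...: next=.  (t=0,i=5, bit24=0)
  nb #.###: next=.  (t=0,i=16, bit23=0)
  nb #.##.: next=.  (t=2,i=18, bit22=0)
  nb #.#.#: next=#  (t=9,i=15, bit21=1)
  nb #.#..: next=.  (t=1,i=6, bit20=0)
  nb #..##: next=#  (t=0,i=2, bit19=1)
  nb #..#.: next=#  (t=1,i=8, bit18=1)
  nb #...#: next=.  (t=1,i=13, bit17=0)
  nb #....: next=#  (t=0,i=6, bit16=1)
  nb .####: next=#  (t=0,i=11, bit15=1)
  nb .###.: next=.  (t=1,i=3, bit14=0)
  nb .##.#: next=#  (t=2,i=8, bit13=1)
  nb .##..: next=#  (t=0,i=4, bit12=1)
  nb .#.##: next=#  (t=1,i=1, bit11=1)
  nb .#.#.: next=#  (t=1,i=10, bit10=1)
  nb .#..#: next=#  (t=1,i=7, bit9=1)
  nb .#...: next=.  (t=1,i=12, bit8=0)
  nb ..###: next=.  (t=0,i=10, bit7=0)
  nb ..##.: next=#  (t=0,i=3, bit6=1)
  nb ..#.#: next=.  (t=1,i=0, bit5=0)
  nb ..#..: next=.  (t=3,i=3, bit4=0)
  nb ...##: next=#  (t=0,i=9, bit3=1)
  nb ...#.: next=.  (t=1,i=14, bit2=0)
  nb ....#: next=.  (t=0,i=8, bit1=0)
  nb .....: next=.  (t=0,i=7, bit0=0)
  bits 00011000001011011011111001001000 = 405651016

405651016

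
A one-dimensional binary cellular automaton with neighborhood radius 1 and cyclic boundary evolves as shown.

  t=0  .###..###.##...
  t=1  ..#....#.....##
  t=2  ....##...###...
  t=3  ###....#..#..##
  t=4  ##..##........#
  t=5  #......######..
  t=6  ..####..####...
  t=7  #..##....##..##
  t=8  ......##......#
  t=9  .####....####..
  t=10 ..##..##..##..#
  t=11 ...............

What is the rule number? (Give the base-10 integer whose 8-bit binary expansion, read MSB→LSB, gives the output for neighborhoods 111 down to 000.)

129

  ### -> #   bit 7 = 1  t=0,i=2
  ##. -> .   bit 6 = 0  t=0,i=3
  #.# -> .   bit 5 = 0  t=0,i=9
  #.. -> .   bit 4 = 0  t=0,i=4
  .## -> .   bit 3 = 0  t=0,i=1
  .#. -> .   bit 2 = 0  t=1,i=2
  ..# -> .   bit 1 = 0  t=0,i=0
  ... -> #   bit 0 = 1  t=0,i=13
  bits 10000001 = 129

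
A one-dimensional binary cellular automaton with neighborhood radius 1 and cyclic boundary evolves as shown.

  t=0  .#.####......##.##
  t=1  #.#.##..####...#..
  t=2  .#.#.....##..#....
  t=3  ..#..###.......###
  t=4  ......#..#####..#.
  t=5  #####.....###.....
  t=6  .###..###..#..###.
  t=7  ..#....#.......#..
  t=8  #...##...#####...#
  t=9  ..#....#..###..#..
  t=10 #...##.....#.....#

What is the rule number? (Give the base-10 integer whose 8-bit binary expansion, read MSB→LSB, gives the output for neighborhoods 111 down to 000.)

  ###|#  b7=1 t=0,i=4
  ##.|.  b6=0 t=0,i=6
  #.#|#  b5=1 t=0,i=0
  #..|.  b4=0 t=0,i=7
  .##|.  b3=0 t=0,i=3
  .#.|.  b2=0 t=0,i=1
  ..#|.  b1=0 t=0,i=12
  ...|#  b0=1 t=0,i=8
  bits 10100001 = 161

161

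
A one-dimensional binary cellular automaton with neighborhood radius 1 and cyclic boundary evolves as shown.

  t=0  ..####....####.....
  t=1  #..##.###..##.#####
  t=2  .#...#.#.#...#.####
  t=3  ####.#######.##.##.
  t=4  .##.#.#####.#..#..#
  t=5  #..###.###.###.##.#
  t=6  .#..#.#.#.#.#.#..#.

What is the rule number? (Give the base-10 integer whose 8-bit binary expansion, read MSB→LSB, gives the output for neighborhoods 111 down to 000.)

181

  ### -> #   bit 7 = 1  t=0,i=3
  ##. -> .   bit 6 = 0  t=0,i=5
  #.# -> #   bit 5 = 1  t=1,i=5
  #.. -> #   bit 4 = 1  t=0,i=6
  .## -> .   bit 3 = 0  t=0,i=2
  .#. -> #   bit 2 = 1  t=2,i=1
  ..# -> .   bit 1 = 0  t=0,i=1
  ... -> #   bit 0 = 1  t=0,i=0
  bits 10110101 = 181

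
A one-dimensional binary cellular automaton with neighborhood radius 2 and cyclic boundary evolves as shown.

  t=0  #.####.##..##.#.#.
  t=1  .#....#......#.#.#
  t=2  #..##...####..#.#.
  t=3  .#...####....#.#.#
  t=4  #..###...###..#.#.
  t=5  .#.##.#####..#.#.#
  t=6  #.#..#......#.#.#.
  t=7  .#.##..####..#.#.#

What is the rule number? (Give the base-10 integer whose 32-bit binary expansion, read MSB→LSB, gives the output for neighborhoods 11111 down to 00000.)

218582667

  #####|.  b31=0 t=5,i=8
  ####.|.  b30=0 t=0,i=4
  ###.#|.  b29=0 t=0,i=5
  ###..|.  b28=0 t=2,i=11
  ##.##|#  b27=1 t=0,i=6
  ##.#.|#  b26=1 t=0,i=13
  ##..#|.  b25=0 t=0,i=9
  ##...|#  b24=1 t=2,i=5
  #.###|.  b23=0 t=0,i=2
  #.##.|.  b22=0 t=0,i=7
  #.#.#|.  b21=0 t=0,i=0
  #.#..|.  b20=0 t=1,i=1
  #..##|.  b19=0 t=0,i=10
  #..#.|#  b18=1 t=2,i=13
  #...#|#  b17=1 t=2,i=6
  #....|#  b16=1 t=1,i=3
  .####|.  b15=0 t=0,i=3
  .###.|#  b14=1 t=4,i=4
  .##.#|.  b13=0 t=0,i=12
  .##..|.  b12=0 t=0,i=8
  .#.##|#  b11=1 t=0,i=1
  .#.#.|#  b10=1 t=0,i=15
  .#..#|#  b9=1 t=2,i=1
  .#...|.  b8=0 t=1,i=2
  ..###|#  b7=1 t=2,i=8
  ..##.|.  b6=0 t=0,i=11
  ..#.#|.  b5=0 t=1,i=13
  ..#..|.  b4=0 t=1,i=6
  ...##|#  b3=1 t=2,i=7
  ...#.|.  b2=0 t=1,i=5
  ....#|#  b1=1 t=1,i=4
  .....|#  b0=1 t=1,i=9
  bits 00001101000001110100111010001011 = 218582667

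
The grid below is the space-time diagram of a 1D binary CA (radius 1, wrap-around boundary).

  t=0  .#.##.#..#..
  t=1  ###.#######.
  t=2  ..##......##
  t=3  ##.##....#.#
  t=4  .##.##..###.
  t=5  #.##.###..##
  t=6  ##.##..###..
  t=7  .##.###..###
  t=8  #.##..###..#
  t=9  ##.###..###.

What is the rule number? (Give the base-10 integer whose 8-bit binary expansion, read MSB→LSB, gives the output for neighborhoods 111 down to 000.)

118

  [7] ### => .  t=1,i=1
  [6] ##. => #  t=0,i=4
  [5] #.# => #  t=0,i=2
  [4] #.. => #  t=0,i=7
  [3] .## => .  t=0,i=3
  [2] .#. => #  t=0,i=1
  [1] ..# => #  t=0,i=0
  [0] ... => .  t=0,i=11
  bits 01110110 = 118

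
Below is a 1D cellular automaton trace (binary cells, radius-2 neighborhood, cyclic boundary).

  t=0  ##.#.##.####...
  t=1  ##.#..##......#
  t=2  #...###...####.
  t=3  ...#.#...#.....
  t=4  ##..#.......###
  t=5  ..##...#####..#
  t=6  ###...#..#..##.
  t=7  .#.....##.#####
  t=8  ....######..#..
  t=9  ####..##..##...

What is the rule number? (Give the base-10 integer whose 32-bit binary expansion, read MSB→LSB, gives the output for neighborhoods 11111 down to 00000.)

  ##### -> #   bit 31 = 1  t=4,i=14
  ####. -> .   bit 30 = 0  t=0,i=10
  ###.# -> .   bit 29 = 0  t=1,i=1
  ###.. -> .   bit 28 = 0  t=0,i=11
  ##.## -> #   bit 27 = 1  t=0,i=7
  ##.#. -> .   bit 26 = 0  t=0,i=2
  ##..# -> #   bit 25 = 1  t=4,i=2
  ##... -> .   bit 24 = 0  t=0,i=12
  #.### -> .   bit 23 = 0  t=0,i=8
  #.##. -> .   bit 22 = 0  t=0,i=5
  #.#.# -> #   bit 21 = 1  t=0,i=3
  #.#.. -> .   bit 20 = 0  t=1,i=3
  #..## -> #   bit 19 = 1  t=1,i=5
  #..#. -> #   bit 18 = 1  t=4,i=3
  #...# -> .   bit 17 = 0  t=0,i=13
  #.... -> .   bit 16 = 0  t=1,i=9
  .#### -> .   bit 15 = 0  t=0,i=9
  .###. -> #   bit 14 = 1  t=1,i=0
  .##.# -> #   bit 13 = 1  t=0,i=1
  .##.. -> .   bit 12 = 0  t=1,i=7
  .#.## -> .   bit 11 = 0  t=0,i=4
  .#.#. -> #   bit 10 = 1  t=3,i=4
  .#..# -> #   bit 9 = 1  t=1,i=4
  .#... -> .   bit 8 = 0  t=2,i=1
  ..### -> .   bit 7 = 0  t=1,i=14
  ..##. -> #   bit 6 = 1  t=0,i=0
  ..#.# -> .   bit 5 = 0  t=3,i=3
  ..#.. -> .   bit 4 = 0  t=3,i=9
  ...## -> #   bit 3 = 1  t=0,i=14
  ...#. -> .   bit 2 = 0  t=3,i=2
  ....# -> #   bit 1 = 1  t=1,i=12
  ..... -> #   bit 0 = 1  t=1,i=10
  bits 10001010001011000110011001001011 = 2318165579

2318165579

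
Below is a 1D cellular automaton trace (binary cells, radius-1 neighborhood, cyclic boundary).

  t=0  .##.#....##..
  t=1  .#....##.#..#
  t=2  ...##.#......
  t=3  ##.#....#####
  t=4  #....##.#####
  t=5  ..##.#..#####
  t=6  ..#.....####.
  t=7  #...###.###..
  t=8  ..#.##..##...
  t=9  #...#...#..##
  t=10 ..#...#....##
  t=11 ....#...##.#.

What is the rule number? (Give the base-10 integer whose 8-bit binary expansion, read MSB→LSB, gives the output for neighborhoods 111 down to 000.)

  ###|#  b7=1 t=3,i=0
  ##.|.  b6=0 t=0,i=2
  #.#|.  b5=0 t=0,i=3
  #..|.  b4=0 t=0,i=5
  .##|#  b3=1 t=0,i=1
  .#.|.  b2=0 t=0,i=4
  ..#|.  b1=0 t=0,i=0
  ...|#  b0=1 t=0,i=6
  bits 10001001 = 137

137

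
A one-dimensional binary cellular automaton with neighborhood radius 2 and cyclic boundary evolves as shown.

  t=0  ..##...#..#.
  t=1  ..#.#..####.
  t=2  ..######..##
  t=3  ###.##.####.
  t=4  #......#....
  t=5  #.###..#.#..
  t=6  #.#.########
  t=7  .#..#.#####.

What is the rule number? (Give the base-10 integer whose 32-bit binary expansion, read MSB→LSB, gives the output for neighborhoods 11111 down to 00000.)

2543650545

  [31] ##### => #  t=2,i=4
  [30] ####. => .  t=1,i=9
  [29] ###.# => .  t=3,i=2
  [28] ###.. => #  t=1,i=10
  [27] ##.## => .  t=3,i=3
  [26] ##.#. => #  t=6,i=1
  [25] ##..# => #  t=2,i=0
  [24] ##... => #  t=0,i=4
  [23] #.### => #  t=3,i=0
  [22] #.##. => .  t=3,i=4
  [21] #.#.# => .  t=6,i=2
  [20] #.#.. => #  t=1,i=4
  [19] #..## => #  t=1,i=6
  [18] #..#. => #  t=0,i=9
  [17] #...# => .  t=0,i=0
  [16] #.... => #  t=4,i=2
  [15] .#### => .  t=1,i=8
  [14] .###. => .  t=3,i=1
  [13] .##.# => .  t=3,i=5
  [12] .##.. => .  t=0,i=3
  [11] .#.## => .  t=5,i=1
  [10] .#.#. => #  t=1,i=3
  [9] .#..# => #  t=0,i=8
  [8] .#... => .  t=0,i=11
  [7] ..### => #  t=1,i=7
  [6] ..##. => #  t=0,i=2
  [5] ..#.# => #  t=1,i=2
  [4] ..#.. => #  t=0,i=7
  [3] ...## => .  t=0,i=1
  [2] ...#. => .  t=0,i=6
  [1] ....# => .  t=4,i=5
  [0] ..... => #  t=4,i=3
  bits 10010111100111010000011011110001 = 2543650545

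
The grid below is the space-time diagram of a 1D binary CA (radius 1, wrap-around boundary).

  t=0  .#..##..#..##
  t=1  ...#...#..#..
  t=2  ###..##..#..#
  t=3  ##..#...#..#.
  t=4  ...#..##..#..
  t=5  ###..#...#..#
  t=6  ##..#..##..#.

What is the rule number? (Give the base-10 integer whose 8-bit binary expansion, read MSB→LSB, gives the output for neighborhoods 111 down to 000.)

131

  [7] ### => #  t=2,i=0
  [6] ##. => .  t=0,i=5
  [5] #.# => .  t=0,i=0
  [4] #.. => .  t=0,i=2
  [3] .## => .  t=0,i=4
  [2] .#. => .  t=0,i=1
  [1] ..# => #  t=0,i=3
  [0] ... => #  t=1,i=0
  bits 10000011 = 131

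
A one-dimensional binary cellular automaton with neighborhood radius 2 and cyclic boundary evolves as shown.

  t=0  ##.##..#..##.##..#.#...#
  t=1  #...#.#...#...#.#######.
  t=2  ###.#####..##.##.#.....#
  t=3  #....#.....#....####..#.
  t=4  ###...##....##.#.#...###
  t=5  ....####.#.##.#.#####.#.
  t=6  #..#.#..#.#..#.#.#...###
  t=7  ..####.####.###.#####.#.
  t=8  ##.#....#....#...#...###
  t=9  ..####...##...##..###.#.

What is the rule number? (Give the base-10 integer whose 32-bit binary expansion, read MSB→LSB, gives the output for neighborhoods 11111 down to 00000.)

68672872

  #####|.  b31=0 t=1,i=18
  ####.|.  b30=0 t=1,i=21
  ###.#|.  b29=0 t=0,i=1
  ###..|.  b28=0 t=2,i=8
  ##.##|.  b27=0 t=0,i=2
  ##.#.|#  b26=1 t=1,i=23
  ##..#|.  b25=0 t=0,i=5
  ##...|.  b24=0 t=4,i=3
  #.###|.  b23=0 t=1,i=16
  #.##.|.  b22=0 t=0,i=3
  #.#.#|.  b21=0 t=4,i=15
  #.#..|#  b20=1 t=0,i=19
  #..##|.  b19=0 t=0,i=9
  #..#.|#  b18=1 t=0,i=6
  #...#|#  b17=1 t=0,i=21
  #....|#  b16=1 t=2,i=19
  .####|#  b15=1 t=1,i=17
  .###.|#  b14=1 t=0,i=0
  .##.#|.  b13=0 t=0,i=11
  .##..|#  b12=1 t=0,i=4
  .#.##|#  b11=1 t=1,i=15
  .#.#.|#  b10=1 t=0,i=18
  .#..#|.  b9=0 t=0,i=8
  .#...|#  b8=1 t=0,i=20
  ..###|.  b7=0 t=0,i=23
  ..##.|#  b6=1 t=0,i=10
  ..#.#|#  b5=1 t=0,i=17
  ..#..|.  b4=0 t=0,i=7
  ...##|#  b3=1 t=0,i=22
  ...#.|.  b2=0 t=1,i=3
  ....#|.  b1=0 t=2,i=21
  .....|.  b0=0 t=2,i=20
  bits 00000100000101111101110101101000 = 68672872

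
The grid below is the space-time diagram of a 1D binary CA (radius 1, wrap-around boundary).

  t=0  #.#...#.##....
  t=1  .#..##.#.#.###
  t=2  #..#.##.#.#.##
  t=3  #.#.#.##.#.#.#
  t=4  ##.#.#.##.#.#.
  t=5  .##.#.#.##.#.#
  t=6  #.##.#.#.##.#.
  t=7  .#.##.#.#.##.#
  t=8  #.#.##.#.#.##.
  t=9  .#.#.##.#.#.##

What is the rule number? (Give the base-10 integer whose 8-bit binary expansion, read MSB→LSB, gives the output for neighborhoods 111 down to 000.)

227

  ### -> #   bit 7 = 1  t=1,i=12
  ##. -> #   bit 6 = 1  t=0,i=9
  #.# -> #   bit 5 = 1  t=0,i=1
  #.. -> .   bit 4 = 0  t=0,i=3
  .## -> .   bit 3 = 0  t=0,i=8
  .#. -> .   bit 2 = 0  t=0,i=0
  ..# -> #   bit 1 = 1  t=0,i=5
  ... -> #   bit 0 = 1  t=0,i=4
  bits 11100011 = 227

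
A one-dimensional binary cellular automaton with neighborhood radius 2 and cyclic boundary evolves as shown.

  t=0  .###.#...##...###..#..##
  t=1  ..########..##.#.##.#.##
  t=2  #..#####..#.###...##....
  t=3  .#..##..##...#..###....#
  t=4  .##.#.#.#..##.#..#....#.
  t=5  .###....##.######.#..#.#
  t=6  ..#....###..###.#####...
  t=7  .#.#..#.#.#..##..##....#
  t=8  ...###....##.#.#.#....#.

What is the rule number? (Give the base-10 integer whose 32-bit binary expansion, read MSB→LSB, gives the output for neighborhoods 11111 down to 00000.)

  nb #####: next=#  (t=1,i=4, bit31=1)
  nb ####.: next=.  (t=1,i=8, bit30=0)
  nb ###.#: next=#  (t=0,i=3, bit29=1)
  nb ###..: next=.  (t=0,i=16, bit28=0)
  nb ##.##: next=.  (t=0,i=0, bit27=0)
  nb ##.#.: next=#  (t=0,i=4, bit26=1)
  nb ##..#: next=#  (t=0,i=17, bit25=1)
  nb ##...: next=.  (t=0,i=11, bit24=0)
  nb #.###: next=.  (t=0,i=1, bit23=0)
  nb #.##.: next=.  (t=1,i=17, bit22=0)
  nb #.#.#: next=.  (t=1,i=15, bit21=0)
  nb #.#..: next=#  (t=0,i=5, bit20=1)
  nb #..##: next=.  (t=0,i=21, bit19=0)
  nb #..#.: next=#  (t=0,i=18, bit18=1)
  nb #...#: next=#  (t=0,i=7, bit17=1)
  nb #....: next=.  (t=2,i=21, bit16=0)
  nb .####: next=#  (t=1,i=3, bit15=1)
  nb .###.: next=#  (t=0,i=2, bit14=1)
  nb .##.#: next=#  (t=0,i=23, bit13=1)
  nb .##..: next=.  (t=0,i=10, bit12=0)
  nb .#.##: next=.  (t=1,i=16, bit11=0)
  nb .#.#.: next=.  (t=3,i=0, bit10=0)
  nb .#..#: next=#  (t=0,i=20, bit9=1)
  nb .#...: next=#  (t=0,i=6, bit8=1)
  nb ..###: next=.  (t=0,i=14, bit7=0)
  nb ..##.: next=#  (t=0,i=9, bit6=1)
  nb ..#.#: next=.  (t=2,i=10, bit5=0)
  nb ..#..: next=.  (t=0,i=19, bit4=0)
  nb ...##: next=#  (t=0,i=8, bit3=1)
  nb ...#.: next=#  (t=2,i=23, bit2=1)
  nb ....#: next=.  (t=2,i=22, bit1=0)
  nb .....: next=#  (t=6,i=23, bit0=1)
  bits 10100110000101101110001101001101 = 2786517837

2786517837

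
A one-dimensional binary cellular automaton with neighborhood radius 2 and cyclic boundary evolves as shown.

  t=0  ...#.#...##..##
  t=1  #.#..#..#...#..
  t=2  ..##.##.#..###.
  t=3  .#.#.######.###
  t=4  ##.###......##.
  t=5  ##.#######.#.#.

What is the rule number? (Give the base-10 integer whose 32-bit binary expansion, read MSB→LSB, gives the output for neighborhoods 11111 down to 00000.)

368667165

  nb #####: next=.  (t=3,i=7, bit31=0)
  nb ####.: next=.  (t=3,i=9, bit30=0)
  nb ###.#: next=.  (t=3,i=10, bit29=0)
  nb ###..: next=#  (t=2,i=13, bit28=1)
  nb ##.##: next=.  (t=2,i=4, bit27=0)
  nb ##.#.: next=#  (t=2,i=7, bit26=1)
  nb ##..#: next=.  (t=0,i=11, bit25=0)
  nb ##...: next=#  (t=0,i=0, bit24=1)
  nb #.###: next=#  (t=3,i=5, bit23=1)
  nb #.##.: next=#  (t=2,i=5, bit22=1)
  nb #.#.#: next=#  (t=3,i=1, bit21=1)
  nb #.#..: next=#  (t=0,i=5, bit20=1)
  nb #..##: next=#  (t=0,i=12, bit19=1)
  nb #..#.: next=.  (t=1,i=4, bit18=0)
  nb #...#: next=.  (t=0,i=1, bit17=0)
  nb #....: next=#  (t=4,i=7, bit16=1)
  nb .####: next=.  (t=3,i=6, bit15=0)
  nb .###.: next=#  (t=2,i=12, bit14=1)
  nb .##.#: next=#  (t=2,i=3, bit13=1)
  nb .##..: next=.  (t=0,i=10, bit12=0)
  nb .#.##: next=#  (t=3,i=4, bit11=1)
  nb .#.#.: next=.  (t=0,i=4, bit10=0)
  nb .#..#: next=#  (t=1,i=3, bit9=1)
  nb .#...: next=.  (t=0,i=6, bit8=0)
  nb ..###: next=.  (t=2,i=11, bit7=0)
  nb ..##.: next=.  (t=0,i=9, bit6=0)
  nb ..#.#: next=.  (t=0,i=3, bit5=0)
  nb ..#..: next=#  (t=1,i=5, bit4=1)
  nb ...##: next=#  (t=0,i=8, bit3=1)
  nb ...#.: next=#  (t=0,i=2, bit2=1)
  nb ....#: next=.  (t=4,i=10, bit1=0)
  nb .....: next=#  (t=4,i=8, bit0=1)
  bits 00010101111110010110101000011101 = 368667165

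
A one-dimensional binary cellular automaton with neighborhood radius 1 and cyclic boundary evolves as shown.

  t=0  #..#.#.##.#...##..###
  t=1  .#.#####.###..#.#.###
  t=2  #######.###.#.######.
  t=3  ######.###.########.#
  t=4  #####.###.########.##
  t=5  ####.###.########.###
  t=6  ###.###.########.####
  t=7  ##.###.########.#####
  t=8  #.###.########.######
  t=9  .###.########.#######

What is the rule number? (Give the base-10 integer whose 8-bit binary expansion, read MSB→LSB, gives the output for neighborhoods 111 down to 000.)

  ###|#  b7=1 t=0,i=19
  ##.|.  b6=0 t=0,i=0
  #.#|#  b5=1 t=0,i=4
  #..|#  b4=1 t=0,i=1
  .##|#  b3=1 t=0,i=7
  .#.|#  b2=1 t=0,i=3
  ..#|.  b1=0 t=0,i=2
  ...|.  b0=0 t=0,i=12
  bits 10111100 = 188

188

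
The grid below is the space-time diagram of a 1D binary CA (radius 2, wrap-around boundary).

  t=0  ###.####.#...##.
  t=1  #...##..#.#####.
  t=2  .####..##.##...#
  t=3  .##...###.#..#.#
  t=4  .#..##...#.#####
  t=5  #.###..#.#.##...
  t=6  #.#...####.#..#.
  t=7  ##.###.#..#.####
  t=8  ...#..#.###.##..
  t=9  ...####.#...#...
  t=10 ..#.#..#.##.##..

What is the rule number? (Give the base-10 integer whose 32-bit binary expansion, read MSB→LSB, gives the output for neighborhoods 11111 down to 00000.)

  [31] ##### => .  t=1,i=12
  [30] ####. => .  t=0,i=6
  [29] ###.# => .  t=0,i=2
  [28] ###.. => .  t=2,i=4
  [27] ##.## => .  t=0,i=3
  [26] ##.#. => #  t=0,i=8
  [25] ##..# => .  t=1,i=6
  [24] ##... => .  t=2,i=12
  [23] #.### => #  t=0,i=0
  [22] #.##. => #  t=2,i=10
  [21] #.#.# => #  t=3,i=15
  [20] #.#.. => .  t=0,i=9
  [19] #..## => #  t=2,i=6
  [18] #..#. => #  t=1,i=7
  [17] #...# => #  t=0,i=11
  [16] #.... => .  t=8,i=15
  [15] .#### => #  t=0,i=5
  [14] .###. => .  t=0,i=1
  [13] .##.# => #  t=0,i=14
  [12] .##.. => .  t=1,i=5
  [11] .#.## => .  t=1,i=9
  [10] .#.#. => #  t=3,i=14
  [9] .#..# => #  t=3,i=11
  [8] .#... => #  t=0,i=10
  [7] ..### => .  t=3,i=6
  [6] ..##. => #  t=0,i=13
  [5] ..#.# => #  t=1,i=8
  [4] ..#.. => #  t=8,i=3
  [3] ...## => #  t=0,i=12
  [2] ...#. => .  t=2,i=14
  [1] ....# => .  t=8,i=1
  [0] ..... => .  t=8,i=0
  bits 00000100111011101010011101111000 = 82749304

82749304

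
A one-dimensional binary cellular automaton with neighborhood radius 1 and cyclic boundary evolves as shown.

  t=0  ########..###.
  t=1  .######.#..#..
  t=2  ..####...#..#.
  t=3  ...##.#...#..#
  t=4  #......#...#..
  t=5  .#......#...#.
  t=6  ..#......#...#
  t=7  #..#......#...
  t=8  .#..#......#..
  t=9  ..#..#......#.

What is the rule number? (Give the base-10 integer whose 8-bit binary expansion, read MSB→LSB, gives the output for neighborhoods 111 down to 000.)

144

  [7] ### => #  t=0,i=1
  [6] ##. => .  t=0,i=7
  [5] #.# => .  t=0,i=13
  [4] #.. => #  t=0,i=8
  [3] .## => .  t=0,i=0
  [2] .#. => .  t=1,i=8
  [1] ..# => .  t=0,i=9
  [0] ... => .  t=1,i=13
  bits 10010000 = 144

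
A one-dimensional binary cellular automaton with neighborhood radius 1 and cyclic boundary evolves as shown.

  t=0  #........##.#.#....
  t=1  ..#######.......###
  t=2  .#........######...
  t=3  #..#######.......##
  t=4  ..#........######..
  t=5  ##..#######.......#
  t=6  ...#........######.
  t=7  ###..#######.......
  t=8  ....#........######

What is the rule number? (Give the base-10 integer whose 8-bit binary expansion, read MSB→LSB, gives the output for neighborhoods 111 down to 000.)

  ### -> .   bit 7 = 0  t=1,i=3
  ##. -> .   bit 6 = 0  t=0,i=10
  #.# -> .   bit 5 = 0  t=0,i=11
  #.. -> .   bit 4 = 0  t=0,i=1
  .## -> .   bit 3 = 0  t=0,i=9
  .#. -> .   bit 2 = 0  t=0,i=0
  ..# -> #   bit 1 = 1  t=0,i=8
  ... -> #   bit 0 = 1  t=0,i=2
  bits 00000011 = 3

3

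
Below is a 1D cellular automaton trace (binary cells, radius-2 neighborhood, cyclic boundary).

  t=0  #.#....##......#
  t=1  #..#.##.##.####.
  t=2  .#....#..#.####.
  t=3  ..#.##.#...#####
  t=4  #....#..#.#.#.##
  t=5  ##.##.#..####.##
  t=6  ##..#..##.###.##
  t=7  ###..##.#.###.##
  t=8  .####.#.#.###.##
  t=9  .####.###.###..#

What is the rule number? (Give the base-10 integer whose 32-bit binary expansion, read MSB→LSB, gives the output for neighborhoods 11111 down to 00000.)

1940453135

  ##### -> .   bit 31 = 0  t=3,i=13
  ####. -> #   bit 30 = 1  t=1,i=13
  ###.# -> #   bit 29 = 1  t=1,i=14
  ###.. -> #   bit 28 = 1  t=2,i=14
  ##.## -> .   bit 27 = 0  t=1,i=7
  ##.#. -> .   bit 26 = 0  t=0,i=1
  ##..# -> #   bit 25 = 1  t=2,i=15
  ##... -> #   bit 24 = 1  t=0,i=9
  #.### -> #   bit 23 = 1  t=1,i=11
  #.##. -> .   bit 22 = 0  t=1,i=5
  #.#.# -> #   bit 21 = 1  t=4,i=10
  #.#.. -> .   bit 20 = 0  t=0,i=2
  #..## -> #   bit 19 = 1  t=5,i=8
  #..#. -> .   bit 18 = 0  t=1,i=2
  #...# -> .   bit 17 = 0  t=3,i=9
  #.... -> .   bit 16 = 0  t=0,i=4
  .#### -> #   bit 15 = 1  t=1,i=12
  .###. -> #   bit 14 = 1  t=4,i=15
  .##.# -> #   bit 13 = 1  t=0,i=0
  .##.. -> #   bit 12 = 1  t=0,i=8
  .#.## -> .   bit 11 = 0  t=1,i=4
  .#.#. -> #   bit 10 = 1  t=4,i=9
  .#..# -> #   bit 9 = 1  t=1,i=1
  .#... -> #   bit 8 = 1  t=0,i=3
  ..### -> .   bit 7 = 0  t=3,i=11
  ..##. -> .   bit 6 = 0  t=0,i=7
  ..#.# -> .   bit 5 = 0  t=1,i=3
  ..#.. -> .   bit 4 = 0  t=2,i=1
  ...## -> #   bit 3 = 1  t=0,i=6
  ...#. -> #   bit 2 = 1  t=2,i=5
  ....# -> #   bit 1 = 1  t=0,i=5
  ..... -> #   bit 0 = 1  t=0,i=11
  bits 01110011101010001111011100001111 = 1940453135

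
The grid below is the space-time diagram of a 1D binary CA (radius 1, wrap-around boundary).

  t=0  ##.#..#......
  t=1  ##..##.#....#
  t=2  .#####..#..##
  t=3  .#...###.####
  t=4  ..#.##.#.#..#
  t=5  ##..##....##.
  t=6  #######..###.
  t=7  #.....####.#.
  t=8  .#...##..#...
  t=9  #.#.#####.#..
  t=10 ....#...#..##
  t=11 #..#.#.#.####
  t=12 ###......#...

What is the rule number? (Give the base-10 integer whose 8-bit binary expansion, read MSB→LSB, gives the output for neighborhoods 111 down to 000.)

90

  [7] ### => .  t=1,i=0
  [6] ##. => #  t=0,i=1
  [5] #.# => .  t=0,i=2
  [4] #.. => #  t=0,i=4
  [3] .## => #  t=0,i=0
  [2] .#. => .  t=0,i=3
  [1] ..# => #  t=0,i=5
  [0] ... => .  t=0,i=8
  bits 01011010 = 90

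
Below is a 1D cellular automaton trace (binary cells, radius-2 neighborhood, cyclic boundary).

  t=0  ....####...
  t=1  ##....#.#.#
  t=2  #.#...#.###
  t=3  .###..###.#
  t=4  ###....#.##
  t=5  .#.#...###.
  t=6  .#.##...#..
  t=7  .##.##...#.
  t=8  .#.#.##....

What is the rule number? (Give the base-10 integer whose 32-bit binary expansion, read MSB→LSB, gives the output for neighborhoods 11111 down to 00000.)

1303402849

  ##### -> .   bit 31 = 0  t=4,i=0
  ####. -> #   bit 30 = 1  t=0,i=6
  ###.# -> .   bit 29 = 0  t=2,i=0
  ###.. -> .   bit 28 = 0  t=0,i=7
  ##.## -> #   bit 27 = 1  t=7,i=3
  ##.#. -> #   bit 26 = 1  t=2,i=1
  ##..# -> .   bit 25 = 0  t=3,i=4
  ##... -> #   bit 24 = 1  t=0,i=8
  #.### -> #   bit 23 = 1  t=1,i=10
  #.##. -> .   bit 22 = 0  t=6,i=3
  #.#.# -> #   bit 21 = 1  t=1,i=8
  #.#.. -> #   bit 20 = 1  t=2,i=2
  #..## -> .   bit 19 = 0  t=3,i=5
  #..#. -> .   bit 18 = 0  t=5,i=0
  #...# -> .   bit 17 = 0  t=2,i=4
  #.... -> .   bit 16 = 0  t=0,i=9
  .#### -> .   bit 15 = 0  t=0,i=5
  .###. -> #   bit 14 = 1  t=1,i=0
  .##.# -> .   bit 13 = 0  t=7,i=2
  .##.. -> #   bit 12 = 1  t=6,i=4
  .#.## -> #   bit 11 = 1  t=1,i=9
  .#.#. -> .   bit 10 = 0  t=1,i=7
  .#..# -> .   bit 9 = 0  t=7,i=10
  .#... -> #   bit 8 = 1  t=2,i=3
  ..### -> .   bit 7 = 0  t=0,i=4
  ..##. -> #   bit 6 = 1  t=7,i=1
  ..#.# -> #   bit 5 = 1  t=1,i=6
  ..#.. -> .   bit 4 = 0  t=6,i=8
  ...## -> .   bit 3 = 0  t=0,i=3
  ...#. -> .   bit 2 = 0  t=1,i=5
  ....# -> .   bit 1 = 0  t=0,i=2
  ..... -> #   bit 0 = 1  t=0,i=0
  bits 01001101101100000101100101100001 = 1303402849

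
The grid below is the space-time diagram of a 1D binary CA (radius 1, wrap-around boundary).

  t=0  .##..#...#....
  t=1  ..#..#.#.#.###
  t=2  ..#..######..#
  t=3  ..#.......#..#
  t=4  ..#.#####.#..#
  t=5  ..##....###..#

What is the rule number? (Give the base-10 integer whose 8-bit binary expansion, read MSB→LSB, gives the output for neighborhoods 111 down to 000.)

101

  [7] ### => .  t=1,i=12
  [6] ##. => #  t=0,i=2
  [5] #.# => #  t=1,i=6
  [4] #.. => .  t=0,i=3
  [3] .## => .  t=0,i=1
  [2] .#. => #  t=0,i=5
  [1] ..# => .  t=0,i=0
  [0] ... => #  t=0,i=7
  bits 01100101 = 101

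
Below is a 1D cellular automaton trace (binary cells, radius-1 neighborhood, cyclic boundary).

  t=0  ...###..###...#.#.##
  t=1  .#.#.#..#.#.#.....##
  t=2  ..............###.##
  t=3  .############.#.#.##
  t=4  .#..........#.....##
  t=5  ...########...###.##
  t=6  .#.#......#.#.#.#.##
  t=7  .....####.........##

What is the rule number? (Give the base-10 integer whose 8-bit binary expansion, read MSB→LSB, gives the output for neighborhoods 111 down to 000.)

73

  ### -> .   bit 7 = 0  t=0,i=4
  ##. -> #   bit 6 = 1  t=0,i=5
  #.# -> .   bit 5 = 0  t=0,i=15
  #.. -> .   bit 4 = 0  t=0,i=0
  .## -> #   bit 3 = 1  t=0,i=3
  .#. -> .   bit 2 = 0  t=0,i=14
  ..# -> .   bit 1 = 0  t=0,i=2
  ... -> #   bit 0 = 1  t=0,i=1
  bits 01001001 = 73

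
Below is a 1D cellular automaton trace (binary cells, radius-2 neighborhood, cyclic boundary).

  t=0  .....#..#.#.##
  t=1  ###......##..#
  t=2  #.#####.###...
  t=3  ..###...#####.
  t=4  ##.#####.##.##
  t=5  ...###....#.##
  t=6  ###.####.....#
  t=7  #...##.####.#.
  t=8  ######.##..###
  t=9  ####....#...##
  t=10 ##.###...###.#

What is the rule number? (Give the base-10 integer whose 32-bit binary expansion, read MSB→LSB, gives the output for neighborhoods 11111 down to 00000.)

2511598921

  [31] ##### => #  t=2,i=4
  [30] ####. => .  t=1,i=1
  [29] ###.# => .  t=2,i=6
  [28] ###.. => #  t=1,i=2
  [27] ##.## => .  t=2,i=7
  [26] ##.#. => #  t=7,i=11
  [25] ##..# => .  t=1,i=11
  [24] ##... => #  t=0,i=0
  [23] #.### => #  t=2,i=2
  [22] #.##. => .  t=0,i=12
  [21] #.#.# => #  t=0,i=10
  [20] #.#.. => #  t=7,i=0
  [19] #..## => .  t=1,i=12
  [18] #..#. => .  t=0,i=7
  [17] #...# => #  t=2,i=12
  [16] #.... => #  t=0,i=1
  [15] .#### => #  t=1,i=0
  [14] .###. => #  t=2,i=9
  [13] .##.# => #  t=4,i=10
  [12] .##.. => #  t=0,i=13
  [11] .#.## => .  t=0,i=11
  [10] .#.#. => #  t=0,i=9
  [9] .#..# => .  t=0,i=6
  [8] .#... => #  t=7,i=1
  [7] ..### => .  t=1,i=13
  [6] ..##. => #  t=1,i=9
  [5] ..#.# => .  t=0,i=8
  [4] ..#.. => .  t=0,i=5
  [3] ...## => #  t=1,i=8
  [2] ...#. => .  t=0,i=4
  [1] ....# => .  t=0,i=3
  [0] ..... => #  t=0,i=2
  bits 10010101101100111111010101001001 = 2511598921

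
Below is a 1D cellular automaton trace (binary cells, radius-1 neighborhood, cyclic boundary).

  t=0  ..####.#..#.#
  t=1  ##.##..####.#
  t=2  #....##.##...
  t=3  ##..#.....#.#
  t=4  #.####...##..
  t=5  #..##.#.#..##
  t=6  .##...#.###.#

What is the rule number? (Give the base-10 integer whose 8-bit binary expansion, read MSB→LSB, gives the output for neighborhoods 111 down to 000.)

150

  [7] ### => #  t=0,i=3
  [6] ##. => .  t=0,i=5
  [5] #.# => .  t=0,i=6
  [4] #.. => #  t=0,i=0
  [3] .## => .  t=0,i=2
  [2] .#. => #  t=0,i=7
  [1] ..# => #  t=0,i=1
  [0] ... => .  t=2,i=2
  bits 10010110 = 150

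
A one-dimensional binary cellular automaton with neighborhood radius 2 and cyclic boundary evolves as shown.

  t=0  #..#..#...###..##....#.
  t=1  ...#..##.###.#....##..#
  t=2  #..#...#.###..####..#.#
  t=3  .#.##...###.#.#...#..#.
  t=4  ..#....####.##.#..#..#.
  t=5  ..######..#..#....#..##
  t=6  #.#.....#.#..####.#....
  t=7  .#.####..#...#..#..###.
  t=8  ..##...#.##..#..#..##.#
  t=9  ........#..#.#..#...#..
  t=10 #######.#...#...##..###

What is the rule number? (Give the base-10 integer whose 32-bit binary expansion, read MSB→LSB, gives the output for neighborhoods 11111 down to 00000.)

  ##### -> .   bit 31 = 0  t=5,i=4
  ####. -> .   bit 30 = 0  t=2,i=16
  ###.# -> #   bit 29 = 1  t=1,i=11
  ###.. -> .   bit 28 = 0  t=0,i=12
  ##.## -> .   bit 27 = 0  t=1,i=8
  ##.#. -> .   bit 26 = 0  t=1,i=12
  ##..# -> #   bit 25 = 1  t=0,i=13
  ##... -> .   bit 24 = 0  t=0,i=17
  #.### -> #   bit 23 = 1  t=1,i=9
  #.##. -> .   bit 22 = 0  t=2,i=22
  #.#.# -> #   bit 21 = 1  t=3,i=12
  #.#.. -> .   bit 20 = 0  t=0,i=0
  #..## -> .   bit 19 = 0  t=0,i=14
  #..#. -> .   bit 18 = 0  t=0,i=2
  #...# -> .   bit 17 = 0  t=0,i=8
  #.... -> #   bit 16 = 1  t=0,i=18
  .#### -> .   bit 15 = 0  t=2,i=15
  .###. -> #   bit 14 = 1  t=0,i=11
  .##.# -> #   bit 13 = 1  t=1,i=7
  .##.. -> .   bit 12 = 0  t=0,i=16
  .#.## -> #   bit 11 = 1  t=2,i=8
  .#.#. -> #   bit 10 = 1  t=0,i=22
  .#..# -> .   bit 9 = 0  t=0,i=1
  .#... -> #   bit 8 = 1  t=0,i=7
  ..### -> #   bit 7 = 1  t=0,i=10
  ..##. -> .   bit 6 = 0  t=0,i=15
  ..#.# -> .   bit 5 = 0  t=0,i=21
  ..#.. -> #   bit 4 = 1  t=0,i=3
  ...## -> #   bit 3 = 1  t=0,i=9
  ...#. -> .   bit 2 = 0  t=0,i=20
  ....# -> #   bit 1 = 1  t=0,i=19
  ..... -> #   bit 0 = 1  t=6,i=5
  bits 00100010101000010110110110011011 = 581004699

581004699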